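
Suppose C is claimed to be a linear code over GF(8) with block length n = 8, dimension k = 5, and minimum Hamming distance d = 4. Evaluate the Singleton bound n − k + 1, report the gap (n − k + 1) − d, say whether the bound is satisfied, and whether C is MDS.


Singleton RHS = n − k + 1 = 4, slack = 0, bound satisfied, MDS.

Singleton bound: d ≤ n − k + 1.
Here n = 8, k = 5, so n − k + 1 = 4.
Given d = 4, check d ≤ 4: YES.
Slack = (n − k + 1) − d = 0.
The code is MDS (slack = 0).
Description: the claimed parameters are [8, 5, 4]_8; such a code would be MDS (meets Singleton bound).


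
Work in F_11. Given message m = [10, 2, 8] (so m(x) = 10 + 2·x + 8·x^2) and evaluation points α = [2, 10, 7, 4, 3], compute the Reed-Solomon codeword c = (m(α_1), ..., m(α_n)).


c = [2, 5, 9, 3, 0]

Message polynomial: m(x) = 10 + 2·x + 8·x^2 (mod 11).
For each evaluation point α_i, compute m(α_i) mod 11:
  α_1 = 2: Horner steps 8 → 7 → 2, so m(2) = 2.
  α_2 = 10: Horner steps 8 → 5 → 5, so m(10) = 5.
  α_3 = 7: Horner steps 8 → 3 → 9, so m(7) = 9.
  α_4 = 4: Horner steps 8 → 1 → 3, so m(4) = 3.
  α_5 = 3: Horner steps 8 → 4 → 0, so m(3) = 0.
Codeword c = [2, 5, 9, 3, 0] ∈ F_11^5.


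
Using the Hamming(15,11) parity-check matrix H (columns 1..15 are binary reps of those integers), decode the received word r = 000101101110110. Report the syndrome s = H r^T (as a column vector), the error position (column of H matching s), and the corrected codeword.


s = (1, 1, 1, 0)^T, error position = 14, corrected codeword c = 000101101110100

Compute s = H r^T mod 2 one row at a time:
  s_1 = 0 + 1 + 1 + 1 + 0 + 1 + 1 + 0 = 5 ≡ 1 (mod 2).
  s_2 = 1 + 0 + 1 + 1 + 0 + 1 + 1 + 0 = 5 ≡ 1 (mod 2).
  s_3 = 0 + 0 + 1 + 1 + 1 + 1 + 1 + 0 = 5 ≡ 1 (mod 2).
  s_4 = 0 + 0 + 0 + 1 + 1 + 1 + 1 + 0 = 4 ≡ 0 (mod 2).
s = (1, 1, 1, 0)^T — this equals column 14 of H (binary 1110), so error is at position 14.
Correct: flip bit 14 of r = 000101101110110 to get c = 000101101110100.


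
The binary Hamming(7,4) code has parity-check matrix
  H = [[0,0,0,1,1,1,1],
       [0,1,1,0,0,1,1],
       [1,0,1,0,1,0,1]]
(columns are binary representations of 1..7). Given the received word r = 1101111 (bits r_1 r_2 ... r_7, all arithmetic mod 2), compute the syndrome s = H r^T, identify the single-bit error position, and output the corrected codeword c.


s = (0, 1, 1)^T, error position = 3, corrected codeword c = 1111111

Compute s = H r^T mod 2 one row at a time:
  s_1 = 1 + 1 + 1 + 1 = 4 ≡ 0 (mod 2).
  s_2 = 1 + 0 + 1 + 1 = 3 ≡ 1 (mod 2).
  s_3 = 1 + 0 + 1 + 1 = 3 ≡ 1 (mod 2).
s = (0, 1, 1)^T — this equals column 3 of H (binary 011), so error is at position 3.
Correct: flip bit 3 of r = 1101111 to get c = 1111111.


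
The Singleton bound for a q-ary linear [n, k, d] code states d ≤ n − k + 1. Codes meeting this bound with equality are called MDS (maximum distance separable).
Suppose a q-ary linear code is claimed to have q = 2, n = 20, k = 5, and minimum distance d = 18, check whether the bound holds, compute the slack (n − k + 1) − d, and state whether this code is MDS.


Singleton RHS = n − k + 1 = 16, slack = -2, bound violated (no such code; not MDS).

Singleton bound: d ≤ n − k + 1.
Here n = 20, k = 5, so n − k + 1 = 16.
Given d = 18, check d ≤ 16: NO.
Slack = (n − k + 1) − d = -2.
The slack is negative: d = 18 exceeds n − k + 1 = 16 by 2, so the Singleton bound is violated and no linear [20, 5, 18]_2 code can exist. In particular it is not MDS (MDS requires d = n − k + 1 exactly).
Description: the claimed parameters are [20, 5, 18]_2; such a code would be impossible (violates the Singleton bound).


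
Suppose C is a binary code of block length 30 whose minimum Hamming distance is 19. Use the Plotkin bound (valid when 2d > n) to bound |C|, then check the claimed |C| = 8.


Plotkin bound M ≤ 4; given |C| = 8 > bound (violated).

Check applicability: 2d = 38, n = 30.
2d − n = 8 > 0, so Plotkin applies.
Compute d/(2d−n) = 19/8 ≈ 2.3750.
⌊d/(2d−n)⌋ = 2.
Plotkin bound: M ≤ 2·2 = 4.
Given |C| = 8, check: VIOLATED.
This |C| is above the Plotkin bound, so no binary code with n = 30, d = 19 and 8 codewords exists.


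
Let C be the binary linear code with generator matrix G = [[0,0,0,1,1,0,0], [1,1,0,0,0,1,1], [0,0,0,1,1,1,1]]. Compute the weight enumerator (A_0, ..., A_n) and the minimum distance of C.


Weight distribution: A_0 = 1, A_2 = 3, A_4 = 3, A_6 = 1. Minimum distance d = 2.

Enumerate all 2^3 = 8 messages m ∈ F_2^3.
For each, compute codeword c = mG in F_2^7, then tally its weight.
  m = 000 → c = 0000000, weight = 0.
  m = 100 → c = 0001100, weight = 2.
  m = 010 → c = 1100011, weight = 4.
  m = 110 → c = 1101111, weight = 6.
  m = 001 → c = 0001111, weight = 4.
  m = 101 → c = 0000011, weight = 2.
  m = 011 → c = 1101100, weight = 4.
  m = 111 → c = 1100000, weight = 2.
Tally weights:
  weight 0: 1 codewords.
  weight 2: 3 codewords.
  weight 4: 3 codewords.
  weight 6: 1 codewords.
Minimum distance d = smallest w > 0 with A_w > 0 = 2.
Sanity: Σ A_w = 8 = 2^3 = 8 ✓.


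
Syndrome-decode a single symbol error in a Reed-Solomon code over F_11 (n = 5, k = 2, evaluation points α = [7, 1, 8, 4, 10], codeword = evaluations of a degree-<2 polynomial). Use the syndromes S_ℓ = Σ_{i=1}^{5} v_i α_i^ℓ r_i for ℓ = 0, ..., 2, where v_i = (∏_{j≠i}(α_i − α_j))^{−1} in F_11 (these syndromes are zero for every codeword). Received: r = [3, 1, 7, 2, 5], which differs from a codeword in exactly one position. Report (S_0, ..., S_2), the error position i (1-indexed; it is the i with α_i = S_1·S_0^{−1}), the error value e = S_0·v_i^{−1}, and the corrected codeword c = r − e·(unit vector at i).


S = (9, 2, 9), error at position 5, error magnitude e = 1, c = [3, 1, 7, 2, 4].

Step 1: column multipliers v_i = (∏_{j≠i}(α_i − α_j))^{−1} mod 11.
  i = 1 (α = 7): (7−1)(7−8)(7−4)(7−10) = 6·(−1)·3·(−3) = 54 ≡ 10, so v_1 = 10^{−1} = 10 (mod 11).
  i = 2 (α = 1): (1−7)(1−8)(1−4)(1−10) = (−6)·(−7)·(−3)·(−9) = 1134 ≡ 1, so v_2 = 1^{−1} = 1 (mod 11).
  i = 3 (α = 8): (8−7)(8−1)(8−4)(8−10) = 1·7·4·(−2) = −56 ≡ 10, so v_3 = 10^{−1} = 10 (mod 11).
  i = 4 (α = 4): (4−7)(4−1)(4−8)(4−10) = (−3)·3·(−4)·(−6) = −216 ≡ 4, so v_4 = 4^{−1} = 3 (mod 11).
  i = 5 (α = 10): (10−7)(10−1)(10−8)(10−4) = 3·9·2·6 = 324 ≡ 5, so v_5 = 5^{−1} = 9 (mod 11).
  v = [10, 1, 10, 3, 9].
Step 2: syndromes of r = [3, 1, 7, 2, 5] (all sums mod 11).
  S_0 = Σ v_i r_i = 10·3 + 1·1 + 10·7 + 3·2 + 9·5 = 152 ≡ 9.
  S_1 = Σ v_i α_i r_i = 10·7·3 + 1·1·1 + 10·8·7 + 3·4·2 + 9·10·5 = 1245 ≡ 2.
  α_i^2 mod 11 = [5, 1, 9, 5, 1].
  S_2 = Σ v_i α_i^2 r_i = 10·5·3 + 1·1·1 + 10·9·7 + 3·5·2 + 9·1·5 = 856 ≡ 9.
  S = (9, 2, 9) ≠ 0, so r is not a codeword (an error is present).
Step 3: locate the error. For a single error e at position i, S_ℓ = v_i·e·α_i^ℓ, so α_err = S_1/S_0.
  S_0^{−1} = 9^{−1} = 5 (mod 11), so α_err = 2·5 = 10 ≡ 10 = α_5. Error position i = 5.
  Consistency check: S_2/S_1 = 9·6 = 54 ≡ 10 = α_err ✓ (single-error assumption holds).
Step 4: error magnitude e = S_0/v_5 = S_0·∏_{j≠5}(α_5 − α_j) = 9·5 = 45 ≡ 1 (mod 11).
Step 5: correct position 5: c_5 = r_5 − e = 5 − 1 ≡ 4 (mod 11). Hence c = [3, 1, 7, 2, 4].
  Check: interpolating c through the α_i gives m(x) = 8 + 4·x (degree < 2) with m(α_i) = c_i for every i, so c is indeed a codeword.


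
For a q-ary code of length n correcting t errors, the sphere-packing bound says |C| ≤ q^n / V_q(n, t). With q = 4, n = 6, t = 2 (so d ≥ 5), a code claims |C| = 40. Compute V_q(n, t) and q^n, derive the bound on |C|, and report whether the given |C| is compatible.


V_q(n, t) = 154, q^n = 4096, Hamming bound = 26, |C| = 40 > bound (violated).

Step 1: Compute V_q(n, t) = Σ_{j=0}^2 C(n, j) (q−1)^j.
  j = 0: C(6,0)·(3)^0 = 1·1 = 1.
  j = 1: C(6,1)·(3)^1 = 6·3 = 18.
  j = 2: C(6,2)·(3)^2 = 15·9 = 135.
  V_q(n, t) = 1 + 18 + 135 = 154.
Step 2: q^n = 4^6 = 4096.
Step 3: Hamming bound ⌊q^n / V_q(n,t)⌋ = ⌊4096/154⌋ = 26.
Step 4: Compare |C| = 40 to 26: violated.
The claimed |C| lies above the Hamming bound, so no 4-ary code of length 6 with d ≥ 5 can have 40 codewords.


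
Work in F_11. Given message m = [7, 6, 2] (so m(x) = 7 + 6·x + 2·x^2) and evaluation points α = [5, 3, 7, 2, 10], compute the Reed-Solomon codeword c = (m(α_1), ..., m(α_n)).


c = [10, 10, 4, 5, 3]

Message polynomial: m(x) = 7 + 6·x + 2·x^2 (mod 11).
For each evaluation point α_i, compute m(α_i) mod 11:
  α_1 = 5: Horner steps 2 → 5 → 10, so m(5) = 10.
  α_2 = 3: Horner steps 2 → 1 → 10, so m(3) = 10.
  α_3 = 7: Horner steps 2 → 9 → 4, so m(7) = 4.
  α_4 = 2: Horner steps 2 → 10 → 5, so m(2) = 5.
  α_5 = 10: Horner steps 2 → 4 → 3, so m(10) = 3.
Codeword c = [10, 10, 4, 5, 3] ∈ F_11^5.


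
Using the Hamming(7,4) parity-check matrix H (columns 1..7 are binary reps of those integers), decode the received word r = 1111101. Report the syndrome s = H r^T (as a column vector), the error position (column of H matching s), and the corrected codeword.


s = (1, 1, 0)^T, error position = 6, corrected codeword c = 1111111

Compute s = H r^T mod 2 one row at a time:
  s_1 = 1 + 1 + 0 + 1 = 3 ≡ 1 (mod 2).
  s_2 = 1 + 1 + 0 + 1 = 3 ≡ 1 (mod 2).
  s_3 = 1 + 1 + 1 + 1 = 4 ≡ 0 (mod 2).
s = (1, 1, 0)^T — this equals column 6 of H (binary 110), so error is at position 6.
Correct: flip bit 6 of r = 1111101 to get c = 1111111.


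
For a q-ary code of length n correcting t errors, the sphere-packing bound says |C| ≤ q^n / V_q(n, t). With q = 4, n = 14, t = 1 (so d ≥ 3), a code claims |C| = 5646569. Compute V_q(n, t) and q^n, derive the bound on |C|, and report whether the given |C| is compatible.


V_q(n, t) = 43, q^n = 268435456, Hamming bound = 6242685, |C| = 5646569 ≤ bound (satisfied).

Step 1: Compute V_q(n, t) = Σ_{j=0}^1 C(n, j) (q−1)^j.
  j = 0: C(14,0)·(3)^0 = 1·1 = 1.
  j = 1: C(14,1)·(3)^1 = 14·3 = 42.
  V_q(n, t) = 1 + 42 = 43.
Step 2: q^n = 4^14 = 268435456.
Step 3: Hamming bound ⌊q^n / V_q(n,t)⌋ = ⌊268435456/43⌋ = 6242685.
Step 4: Compare |C| = 5646569 to 6242685: satisfied.
The claimed |C| lies below the Hamming bound.


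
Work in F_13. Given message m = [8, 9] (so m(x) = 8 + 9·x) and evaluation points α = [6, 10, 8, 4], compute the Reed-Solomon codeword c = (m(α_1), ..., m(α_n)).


c = [10, 7, 2, 5]

Message polynomial: m(x) = 8 + 9·x (mod 13).
For each evaluation point α_i, compute m(α_i) mod 13:
  α_1 = 6: Horner steps 9 → 10, so m(6) = 10.
  α_2 = 10: Horner steps 9 → 7, so m(10) = 7.
  α_3 = 8: Horner steps 9 → 2, so m(8) = 2.
  α_4 = 4: Horner steps 9 → 5, so m(4) = 5.
Codeword c = [10, 7, 2, 5] ∈ F_13^4.


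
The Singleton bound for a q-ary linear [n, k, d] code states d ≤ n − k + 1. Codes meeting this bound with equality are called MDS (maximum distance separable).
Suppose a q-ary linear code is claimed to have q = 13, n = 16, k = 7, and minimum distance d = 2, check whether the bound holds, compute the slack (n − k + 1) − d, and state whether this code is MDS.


Singleton RHS = n − k + 1 = 10, slack = 8, bound satisfied, not MDS.

Singleton bound: d ≤ n − k + 1.
Here n = 16, k = 7, so n − k + 1 = 10.
Given d = 2, check d ≤ 10: YES.
Slack = (n − k + 1) − d = 8.
The code is NOT MDS (slack = 8 > 0).
Description: the claimed parameters are [16, 7, 2]_13; such a code would be non-MDS.


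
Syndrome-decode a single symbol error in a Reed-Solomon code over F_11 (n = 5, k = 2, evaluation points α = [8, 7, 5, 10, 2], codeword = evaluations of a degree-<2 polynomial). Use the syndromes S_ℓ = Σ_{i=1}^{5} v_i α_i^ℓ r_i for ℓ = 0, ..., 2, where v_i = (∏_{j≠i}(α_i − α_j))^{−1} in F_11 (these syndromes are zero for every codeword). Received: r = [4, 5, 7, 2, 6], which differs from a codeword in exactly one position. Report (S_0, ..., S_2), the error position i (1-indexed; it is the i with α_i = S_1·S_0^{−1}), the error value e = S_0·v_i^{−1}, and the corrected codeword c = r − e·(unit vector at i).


S = (8, 5, 10), error at position 5, error magnitude e = 7, c = [4, 5, 7, 2, 10].

Step 1: column multipliers v_i = (∏_{j≠i}(α_i − α_j))^{−1} mod 11.
  i = 1 (α = 8): (8−7)(8−5)(8−10)(8−2) = 1·3·(−2)·6 = −36 ≡ 8, so v_1 = 8^{−1} = 7 (mod 11).
  i = 2 (α = 7): (7−8)(7−5)(7−10)(7−2) = (−1)·2·(−3)·5 = 30 ≡ 8, so v_2 = 8^{−1} = 7 (mod 11).
  i = 3 (α = 5): (5−8)(5−7)(5−10)(5−2) = (−3)·(−2)·(−5)·3 = −90 ≡ 9, so v_3 = 9^{−1} = 5 (mod 11).
  i = 4 (α = 10): (10−8)(10−7)(10−5)(10−2) = 2·3·5·8 = 240 ≡ 9, so v_4 = 9^{−1} = 5 (mod 11).
  i = 5 (α = 2): (2−8)(2−7)(2−5)(2−10) = (−6)·(−5)·(−3)·(−8) = 720 ≡ 5, so v_5 = 5^{−1} = 9 (mod 11).
  v = [7, 7, 5, 5, 9].
Step 2: syndromes of r = [4, 5, 7, 2, 6] (all sums mod 11).
  S_0 = Σ v_i r_i = 7·4 + 7·5 + 5·7 + 5·2 + 9·6 = 162 ≡ 8.
  S_1 = Σ v_i α_i r_i = 7·8·4 + 7·7·5 + 5·5·7 + 5·10·2 + 9·2·6 = 852 ≡ 5.
  α_i^2 mod 11 = [9, 5, 3, 1, 4].
  S_2 = Σ v_i α_i^2 r_i = 7·9·4 + 7·5·5 + 5·3·7 + 5·1·2 + 9·4·6 = 758 ≡ 10.
  S = (8, 5, 10) ≠ 0, so r is not a codeword (an error is present).
Step 3: locate the error. For a single error e at position i, S_ℓ = v_i·e·α_i^ℓ, so α_err = S_1/S_0.
  S_0^{−1} = 8^{−1} = 7 (mod 11), so α_err = 5·7 = 35 ≡ 2 = α_5. Error position i = 5.
  Consistency check: S_2/S_1 = 10·9 = 90 ≡ 2 = α_err ✓ (single-error assumption holds).
Step 4: error magnitude e = S_0/v_5 = S_0·∏_{j≠5}(α_5 − α_j) = 8·5 = 40 ≡ 7 (mod 11).
Step 5: correct position 5: c_5 = r_5 − e = 6 − 7 ≡ 10 (mod 11). Hence c = [4, 5, 7, 2, 10].
  Check: interpolating c through the α_i gives m(x) = 1 + 10·x (degree < 2) with m(α_i) = c_i for every i, so c is indeed a codeword.


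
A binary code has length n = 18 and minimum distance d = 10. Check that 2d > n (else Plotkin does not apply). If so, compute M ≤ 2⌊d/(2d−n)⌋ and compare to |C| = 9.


Plotkin bound M ≤ 10; given |C| = 9 ≤ bound (satisfied).

Check applicability: 2d = 20, n = 18.
2d − n = 2 > 0, so Plotkin applies.
Compute d/(2d−n) = 10/2 ≈ 5.0000.
⌊d/(2d−n)⌋ = 5.
Plotkin bound: M ≤ 2·5 = 10.
Given |C| = 9, check: satisfied.
This |C| is below the Plotkin bound.


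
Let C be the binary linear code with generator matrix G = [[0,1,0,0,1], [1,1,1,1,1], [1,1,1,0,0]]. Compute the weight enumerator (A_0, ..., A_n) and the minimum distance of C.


Weight distribution: A_0 = 1, A_2 = 3, A_3 = 3, A_5 = 1. Minimum distance d = 2.

Enumerate all 2^3 = 8 messages m ∈ F_2^3.
For each, compute codeword c = mG in F_2^5, then tally its weight.
  m = 000 → c = 00000, weight = 0.
  m = 100 → c = 01001, weight = 2.
  m = 010 → c = 11111, weight = 5.
  m = 110 → c = 10110, weight = 3.
  m = 001 → c = 11100, weight = 3.
  m = 101 → c = 10101, weight = 3.
  m = 011 → c = 00011, weight = 2.
  m = 111 → c = 01010, weight = 2.
Tally weights:
  weight 0: 1 codewords.
  weight 2: 3 codewords.
  weight 3: 3 codewords.
  weight 5: 1 codewords.
Minimum distance d = smallest w > 0 with A_w > 0 = 2.
Sanity: Σ A_w = 8 = 2^3 = 8 ✓.


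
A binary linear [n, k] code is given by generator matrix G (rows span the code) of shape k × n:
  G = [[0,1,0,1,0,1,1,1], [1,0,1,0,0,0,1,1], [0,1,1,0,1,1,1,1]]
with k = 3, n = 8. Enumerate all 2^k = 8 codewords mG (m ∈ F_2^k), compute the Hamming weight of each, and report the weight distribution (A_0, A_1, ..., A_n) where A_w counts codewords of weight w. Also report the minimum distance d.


Weight distribution: A_0 = 1, A_3 = 1, A_4 = 2, A_5 = 3, A_6 = 1. Minimum distance d = 3.

Enumerate all 2^3 = 8 messages m ∈ F_2^3.
For each, compute codeword c = mG in F_2^8, then tally its weight.
  m = 000 → c = 00000000, weight = 0.
  m = 100 → c = 01010111, weight = 5.
  m = 010 → c = 10100011, weight = 4.
  m = 110 → c = 11110100, weight = 5.
  m = 001 → c = 01101111, weight = 6.
  m = 101 → c = 00111000, weight = 3.
  m = 011 → c = 11001100, weight = 4.
  m = 111 → c = 10011011, weight = 5.
Tally weights:
  weight 0: 1 codewords.
  weight 3: 1 codewords.
  weight 4: 2 codewords.
  weight 5: 3 codewords.
  weight 6: 1 codewords.
Minimum distance d = smallest w > 0 with A_w > 0 = 3.
Sanity: Σ A_w = 8 = 2^3 = 8 ✓.


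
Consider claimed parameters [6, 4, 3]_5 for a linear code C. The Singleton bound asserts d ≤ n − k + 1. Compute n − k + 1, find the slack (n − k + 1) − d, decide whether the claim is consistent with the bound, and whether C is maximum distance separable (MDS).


Singleton RHS = n − k + 1 = 3, slack = 0, bound satisfied, MDS.

Singleton bound: d ≤ n − k + 1.
Here n = 6, k = 4, so n − k + 1 = 3.
Given d = 3, check d ≤ 3: YES.
Slack = (n − k + 1) − d = 0.
The code is MDS (slack = 0).
Description: the claimed parameters are [6, 4, 3]_5; such a code would be MDS (meets Singleton bound).


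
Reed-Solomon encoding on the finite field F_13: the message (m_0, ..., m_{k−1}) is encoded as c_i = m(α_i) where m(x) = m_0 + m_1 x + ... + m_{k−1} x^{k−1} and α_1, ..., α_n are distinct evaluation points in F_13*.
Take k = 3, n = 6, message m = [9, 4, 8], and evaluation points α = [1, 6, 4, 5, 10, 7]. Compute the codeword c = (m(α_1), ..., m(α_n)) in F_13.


c = [8, 9, 10, 8, 4, 0]

Message polynomial: m(x) = 9 + 4·x + 8·x^2 (mod 13).
For each evaluation point α_i, compute m(α_i) mod 13:
  α_1 = 1: Horner steps 8 → 12 → 8, so m(1) = 8.
  α_2 = 6: Horner steps 8 → 0 → 9, so m(6) = 9.
  α_3 = 4: Horner steps 8 → 10 → 10, so m(4) = 10.
  α_4 = 5: Horner steps 8 → 5 → 8, so m(5) = 8.
  α_5 = 10: Horner steps 8 → 6 → 4, so m(10) = 4.
  α_6 = 7: Horner steps 8 → 8 → 0, so m(7) = 0.
Codeword c = [8, 9, 10, 8, 4, 0] ∈ F_13^6.


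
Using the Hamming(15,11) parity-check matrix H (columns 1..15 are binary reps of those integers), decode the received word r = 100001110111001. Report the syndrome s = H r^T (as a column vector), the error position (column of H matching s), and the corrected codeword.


s = (1, 0, 1, 0)^T, error position = 10, corrected codeword c = 100001110011001

Compute s = H r^T mod 2 one row at a time:
  s_1 = 1 + 0 + 1 + 1 + 1 + 0 + 0 + 1 = 5 ≡ 1 (mod 2).
  s_2 = 0 + 0 + 1 + 1 + 1 + 0 + 0 + 1 = 4 ≡ 0 (mod 2).
  s_3 = 0 + 0 + 1 + 1 + 1 + 1 + 0 + 1 = 5 ≡ 1 (mod 2).
  s_4 = 1 + 0 + 0 + 1 + 0 + 1 + 0 + 1 = 4 ≡ 0 (mod 2).
s = (1, 0, 1, 0)^T — this equals column 10 of H (binary 1010), so error is at position 10.
Correct: flip bit 10 of r = 100001110111001 to get c = 100001110011001.


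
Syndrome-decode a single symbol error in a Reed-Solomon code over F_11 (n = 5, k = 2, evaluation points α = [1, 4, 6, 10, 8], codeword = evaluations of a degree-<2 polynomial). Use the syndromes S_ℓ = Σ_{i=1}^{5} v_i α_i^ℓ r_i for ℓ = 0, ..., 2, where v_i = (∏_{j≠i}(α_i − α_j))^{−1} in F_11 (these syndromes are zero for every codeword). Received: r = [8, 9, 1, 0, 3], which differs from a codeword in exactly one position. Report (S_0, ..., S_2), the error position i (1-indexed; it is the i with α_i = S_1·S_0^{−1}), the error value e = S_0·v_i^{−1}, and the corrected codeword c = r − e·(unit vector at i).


S = (2, 1, 6), error at position 3, error magnitude e = 6, c = [8, 9, 6, 0, 3].

Step 1: column multipliers v_i = (∏_{j≠i}(α_i − α_j))^{−1} mod 11.
  i = 1 (α = 1): (1−4)(1−6)(1−10)(1−8) = (−3)·(−5)·(−9)·(−7) = 945 ≡ 10, so v_1 = 10^{−1} = 10 (mod 11).
  i = 2 (α = 4): (4−1)(4−6)(4−10)(4−8) = 3·(−2)·(−6)·(−4) = −144 ≡ 10, so v_2 = 10^{−1} = 10 (mod 11).
  i = 3 (α = 6): (6−1)(6−4)(6−10)(6−8) = 5·2·(−4)·(−2) = 80 ≡ 3, so v_3 = 3^{−1} = 4 (mod 11).
  i = 4 (α = 10): (10−1)(10−4)(10−6)(10−8) = 9·6·4·2 = 432 ≡ 3, so v_4 = 3^{−1} = 4 (mod 11).
  i = 5 (α = 8): (8−1)(8−4)(8−6)(8−10) = 7·4·2·(−2) = −112 ≡ 9, so v_5 = 9^{−1} = 5 (mod 11).
  v = [10, 10, 4, 4, 5].
Step 2: syndromes of r = [8, 9, 1, 0, 3] (all sums mod 11).
  S_0 = Σ v_i r_i = 10·8 + 10·9 + 4·1 + 4·0 + 5·3 = 189 ≡ 2.
  S_1 = Σ v_i α_i r_i = 10·1·8 + 10·4·9 + 4·6·1 + 4·10·0 + 5·8·3 = 584 ≡ 1.
  α_i^2 mod 11 = [1, 5, 3, 1, 9].
  S_2 = Σ v_i α_i^2 r_i = 10·1·8 + 10·5·9 + 4·3·1 + 4·1·0 + 5·9·3 = 677 ≡ 6.
  S = (2, 1, 6) ≠ 0, so r is not a codeword (an error is present).
Step 3: locate the error. For a single error e at position i, S_ℓ = v_i·e·α_i^ℓ, so α_err = S_1/S_0.
  S_0^{−1} = 2^{−1} = 6 (mod 11), so α_err = 1·6 = 6 ≡ 6 = α_3. Error position i = 3.
  Consistency check: S_2/S_1 = 6·1 = 6 ≡ 6 = α_err ✓ (single-error assumption holds).
Step 4: error magnitude e = S_0/v_3 = S_0·∏_{j≠3}(α_3 − α_j) = 2·3 = 6 ≡ 6 (mod 11).
Step 5: correct position 3: c_3 = r_3 − e = 1 − 6 ≡ 6 (mod 11). Hence c = [8, 9, 6, 0, 3].
  Check: interpolating c through the α_i gives m(x) = 4 + 4·x (degree < 2) with m(α_i) = c_i for every i, so c is indeed a codeword.


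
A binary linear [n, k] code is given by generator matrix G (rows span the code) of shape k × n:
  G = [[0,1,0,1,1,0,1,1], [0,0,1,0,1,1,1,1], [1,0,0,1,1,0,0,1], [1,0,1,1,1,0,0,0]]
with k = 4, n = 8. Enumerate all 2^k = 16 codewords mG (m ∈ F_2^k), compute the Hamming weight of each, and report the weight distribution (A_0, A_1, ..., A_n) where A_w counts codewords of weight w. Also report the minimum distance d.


Weight distribution: A_0 = 1, A_2 = 1, A_3 = 2, A_4 = 5, A_5 = 6, A_6 = 1. Minimum distance d = 2.

Enumerate all 2^4 = 16 messages m ∈ F_2^4.
For each, compute codeword c = mG in F_2^8, then tally its weight.
  m = 0000 → c = 00000000, weight = 0.
  m = 1000 → c = 01011011, weight = 5.
  m = 0100 → c = 00101111, weight = 5.
  m = 1100 → c = 01110100, weight = 4.
  m = 0010 → c = 10011001, weight = 4.
  m = 1010 → c = 11000010, weight = 3.
  m = 0110 → c = 10110110, weight = 5.
  m = 1110 → c = 11101101, weight = 6.
  m = 0001 → c = 10111000, weight = 4.
  m = 1001 → c = 11100011, weight = 5.
  m = 0101 → c = 10010111, weight = 5.
  m = 1101 → c = 11001100, weight = 4.
  m = 0011 → c = 00100001, weight = 2.
  m = 1011 → c = 01111010, weight = 5.
  m = 0111 → c = 00001110, weight = 3.
  m = 1111 → c = 01010101, weight = 4.
Tally weights:
  weight 0: 1 codewords.
  weight 2: 1 codewords.
  weight 3: 2 codewords.
  weight 4: 5 codewords.
  weight 5: 6 codewords.
  weight 6: 1 codewords.
Minimum distance d = smallest w > 0 with A_w > 0 = 2.
Sanity: Σ A_w = 16 = 2^4 = 16 ✓.


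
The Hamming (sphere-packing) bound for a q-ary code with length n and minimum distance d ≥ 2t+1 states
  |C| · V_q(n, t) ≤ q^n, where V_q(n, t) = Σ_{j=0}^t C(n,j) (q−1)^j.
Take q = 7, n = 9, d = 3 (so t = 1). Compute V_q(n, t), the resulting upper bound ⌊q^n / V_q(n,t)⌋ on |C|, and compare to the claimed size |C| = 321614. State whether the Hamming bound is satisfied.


V_q(n, t) = 55, q^n = 40353607, Hamming bound = 733701, |C| = 321614 ≤ bound (satisfied).

Step 1: Compute V_q(n, t) = Σ_{j=0}^1 C(n, j) (q−1)^j.
  j = 0: C(9,0)·(6)^0 = 1·1 = 1.
  j = 1: C(9,1)·(6)^1 = 9·6 = 54.
  V_q(n, t) = 1 + 54 = 55.
Step 2: q^n = 7^9 = 40353607.
Step 3: Hamming bound ⌊q^n / V_q(n,t)⌋ = ⌊40353607/55⌋ = 733701.
Step 4: Compare |C| = 321614 to 733701: satisfied.
The claimed |C| lies below the Hamming bound.


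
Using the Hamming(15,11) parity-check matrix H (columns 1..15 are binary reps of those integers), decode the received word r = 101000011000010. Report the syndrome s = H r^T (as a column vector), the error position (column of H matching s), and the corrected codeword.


s = (1, 1, 0, 1)^T, error position = 13, corrected codeword c = 101000011000110

Compute s = H r^T mod 2 one row at a time:
  s_1 = 1 + 1 + 0 + 0 + 0 + 0 + 1 + 0 = 3 ≡ 1 (mod 2).
  s_2 = 0 + 0 + 0 + 0 + 0 + 0 + 1 + 0 = 1 ≡ 1 (mod 2).
  s_3 = 0 + 1 + 0 + 0 + 0 + 0 + 1 + 0 = 2 ≡ 0 (mod 2).
  s_4 = 1 + 1 + 0 + 0 + 1 + 0 + 0 + 0 = 3 ≡ 1 (mod 2).
s = (1, 1, 0, 1)^T — this equals column 13 of H (binary 1101), so error is at position 13.
Correct: flip bit 13 of r = 101000011000010 to get c = 101000011000110.


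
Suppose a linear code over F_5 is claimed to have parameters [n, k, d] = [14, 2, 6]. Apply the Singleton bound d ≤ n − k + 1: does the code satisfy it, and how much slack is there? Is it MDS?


Singleton RHS = n − k + 1 = 13, slack = 7, bound satisfied, not MDS.

Singleton bound: d ≤ n − k + 1.
Here n = 14, k = 2, so n − k + 1 = 13.
Given d = 6, check d ≤ 13: YES.
Slack = (n − k + 1) − d = 7.
The code is NOT MDS (slack = 7 > 0).
Description: the claimed parameters are [14, 2, 6]_5; such a code would be non-MDS.


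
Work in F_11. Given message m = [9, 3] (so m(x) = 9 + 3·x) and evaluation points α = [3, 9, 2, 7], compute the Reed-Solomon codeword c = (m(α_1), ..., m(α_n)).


c = [7, 3, 4, 8]

Message polynomial: m(x) = 9 + 3·x (mod 11).
For each evaluation point α_i, compute m(α_i) mod 11:
  α_1 = 3: Horner steps 3 → 7, so m(3) = 7.
  α_2 = 9: Horner steps 3 → 3, so m(9) = 3.
  α_3 = 2: Horner steps 3 → 4, so m(2) = 4.
  α_4 = 7: Horner steps 3 → 8, so m(7) = 8.
Codeword c = [7, 3, 4, 8] ∈ F_11^4.


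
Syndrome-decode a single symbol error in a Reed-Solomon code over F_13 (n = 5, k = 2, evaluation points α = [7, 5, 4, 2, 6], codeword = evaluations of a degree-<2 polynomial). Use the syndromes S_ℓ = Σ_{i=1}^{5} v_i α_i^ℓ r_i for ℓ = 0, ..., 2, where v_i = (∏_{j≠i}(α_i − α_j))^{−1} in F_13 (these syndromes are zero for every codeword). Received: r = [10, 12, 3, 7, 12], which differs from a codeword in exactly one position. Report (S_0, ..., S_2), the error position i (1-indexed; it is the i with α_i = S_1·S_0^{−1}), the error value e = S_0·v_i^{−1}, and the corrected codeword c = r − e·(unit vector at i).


S = (4, 7, 9), error at position 2, error magnitude e = 11, c = [10, 1, 3, 7, 12].

Step 1: column multipliers v_i = (∏_{j≠i}(α_i − α_j))^{−1} mod 13.
  i = 1 (α = 7): (7−5)(7−4)(7−2)(7−6) = 2·3·5·1 = 30 ≡ 4, so v_1 = 4^{−1} = 10 (mod 13).
  i = 2 (α = 5): (5−7)(5−4)(5−2)(5−6) = (−2)·1·3·(−1) = 6 ≡ 6, so v_2 = 6^{−1} = 11 (mod 13).
  i = 3 (α = 4): (4−7)(4−5)(4−2)(4−6) = (−3)·(−1)·2·(−2) = −12 ≡ 1, so v_3 = 1^{−1} = 1 (mod 13).
  i = 4 (α = 2): (2−7)(2−5)(2−4)(2−6) = (−5)·(−3)·(−2)·(−4) = 120 ≡ 3, so v_4 = 3^{−1} = 9 (mod 13).
  i = 5 (α = 6): (6−7)(6−5)(6−4)(6−2) = (−1)·1·2·4 = −8 ≡ 5, so v_5 = 5^{−1} = 8 (mod 13).
  v = [10, 11, 1, 9, 8].
Step 2: syndromes of r = [10, 12, 3, 7, 12] (all sums mod 13).
  S_0 = Σ v_i r_i = 10·10 + 11·12 + 1·3 + 9·7 + 8·12 = 394 ≡ 4.
  S_1 = Σ v_i α_i r_i = 10·7·10 + 11·5·12 + 1·4·3 + 9·2·7 + 8·6·12 = 2074 ≡ 7.
  α_i^2 mod 13 = [10, 12, 3, 4, 10].
  S_2 = Σ v_i α_i^2 r_i = 10·10·10 + 11·12·12 + 1·3·3 + 9·4·7 + 8·10·12 = 3805 ≡ 9.
  S = (4, 7, 9) ≠ 0, so r is not a codeword (an error is present).
Step 3: locate the error. For a single error e at position i, S_ℓ = v_i·e·α_i^ℓ, so α_err = S_1/S_0.
  S_0^{−1} = 4^{−1} = 10 (mod 13), so α_err = 7·10 = 70 ≡ 5 = α_2. Error position i = 2.
  Consistency check: S_2/S_1 = 9·2 = 18 ≡ 5 = α_err ✓ (single-error assumption holds).
Step 4: error magnitude e = S_0/v_2 = S_0·∏_{j≠2}(α_2 − α_j) = 4·6 = 24 ≡ 11 (mod 13).
Step 5: correct position 2: c_2 = r_2 − e = 12 − 11 ≡ 1 (mod 13). Hence c = [10, 1, 3, 7, 12].
  Check: interpolating c through the α_i gives m(x) = 11 + 11·x (degree < 2) with m(α_i) = c_i for every i, so c is indeed a codeword.


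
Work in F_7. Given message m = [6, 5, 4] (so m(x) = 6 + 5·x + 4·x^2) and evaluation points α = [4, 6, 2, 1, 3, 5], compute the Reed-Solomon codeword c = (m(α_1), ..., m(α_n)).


c = [6, 5, 4, 1, 1, 5]

Message polynomial: m(x) = 6 + 5·x + 4·x^2 (mod 7).
For each evaluation point α_i, compute m(α_i) mod 7:
  α_1 = 4: Horner steps 4 → 0 → 6, so m(4) = 6.
  α_2 = 6: Horner steps 4 → 1 → 5, so m(6) = 5.
  α_3 = 2: Horner steps 4 → 6 → 4, so m(2) = 4.
  α_4 = 1: Horner steps 4 → 2 → 1, so m(1) = 1.
  α_5 = 3: Horner steps 4 → 3 → 1, so m(3) = 1.
  α_6 = 5: Horner steps 4 → 4 → 5, so m(5) = 5.
Codeword c = [6, 5, 4, 1, 1, 5] ∈ F_7^6.


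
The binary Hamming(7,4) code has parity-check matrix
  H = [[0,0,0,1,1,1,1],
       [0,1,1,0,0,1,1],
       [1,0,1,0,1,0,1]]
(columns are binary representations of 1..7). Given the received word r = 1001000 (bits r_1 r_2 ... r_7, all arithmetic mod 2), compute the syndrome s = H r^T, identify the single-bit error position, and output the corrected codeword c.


s = (1, 0, 1)^T, error position = 5, corrected codeword c = 1001100

Compute s = H r^T mod 2 one row at a time:
  s_1 = 1 + 0 + 0 + 0 = 1 ≡ 1 (mod 2).
  s_2 = 0 + 0 + 0 + 0 = 0 ≡ 0 (mod 2).
  s_3 = 1 + 0 + 0 + 0 = 1 ≡ 1 (mod 2).
s = (1, 0, 1)^T — this equals column 5 of H (binary 101), so error is at position 5.
Correct: flip bit 5 of r = 1001000 to get c = 1001100.


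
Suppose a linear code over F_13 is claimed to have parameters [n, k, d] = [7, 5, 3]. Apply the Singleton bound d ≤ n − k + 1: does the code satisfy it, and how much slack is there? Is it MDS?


Singleton RHS = n − k + 1 = 3, slack = 0, bound satisfied, MDS.

Singleton bound: d ≤ n − k + 1.
Here n = 7, k = 5, so n − k + 1 = 3.
Given d = 3, check d ≤ 3: YES.
Slack = (n − k + 1) − d = 0.
The code is MDS (slack = 0).
Description: the claimed parameters are [7, 5, 3]_13; such a code would be MDS (meets Singleton bound).


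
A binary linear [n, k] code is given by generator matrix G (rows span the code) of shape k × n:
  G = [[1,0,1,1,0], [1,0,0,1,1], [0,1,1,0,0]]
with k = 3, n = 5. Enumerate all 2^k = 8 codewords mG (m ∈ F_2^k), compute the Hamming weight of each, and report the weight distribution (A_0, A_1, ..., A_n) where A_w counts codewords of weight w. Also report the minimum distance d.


Weight distribution: A_0 = 1, A_2 = 3, A_3 = 3, A_5 = 1. Minimum distance d = 2.

Enumerate all 2^3 = 8 messages m ∈ F_2^3.
For each, compute codeword c = mG in F_2^5, then tally its weight.
  m = 000 → c = 00000, weight = 0.
  m = 100 → c = 10110, weight = 3.
  m = 010 → c = 10011, weight = 3.
  m = 110 → c = 00101, weight = 2.
  m = 001 → c = 01100, weight = 2.
  m = 101 → c = 11010, weight = 3.
  m = 011 → c = 11111, weight = 5.
  m = 111 → c = 01001, weight = 2.
Tally weights:
  weight 0: 1 codewords.
  weight 2: 3 codewords.
  weight 3: 3 codewords.
  weight 5: 1 codewords.
Minimum distance d = smallest w > 0 with A_w > 0 = 2.
Sanity: Σ A_w = 8 = 2^3 = 8 ✓.


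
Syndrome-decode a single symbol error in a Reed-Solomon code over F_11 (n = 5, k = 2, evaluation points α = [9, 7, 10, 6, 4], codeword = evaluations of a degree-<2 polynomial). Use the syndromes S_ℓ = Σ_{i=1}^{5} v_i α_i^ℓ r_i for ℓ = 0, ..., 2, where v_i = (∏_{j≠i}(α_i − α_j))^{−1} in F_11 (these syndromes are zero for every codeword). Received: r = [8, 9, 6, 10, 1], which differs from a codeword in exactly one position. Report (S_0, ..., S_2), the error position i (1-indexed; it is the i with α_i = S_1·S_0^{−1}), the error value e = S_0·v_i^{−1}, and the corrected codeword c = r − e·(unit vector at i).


S = (4, 3, 5), error at position 1, error magnitude e = 1, c = [7, 9, 6, 10, 1].

Step 1: column multipliers v_i = (∏_{j≠i}(α_i − α_j))^{−1} mod 11.
  i = 1 (α = 9): (9−7)(9−10)(9−6)(9−4) = 2·(−1)·3·5 = −30 ≡ 3, so v_1 = 3^{−1} = 4 (mod 11).
  i = 2 (α = 7): (7−9)(7−10)(7−6)(7−4) = (−2)·(−3)·1·3 = 18 ≡ 7, so v_2 = 7^{−1} = 8 (mod 11).
  i = 3 (α = 10): (10−9)(10−7)(10−6)(10−4) = 1·3·4·6 = 72 ≡ 6, so v_3 = 6^{−1} = 2 (mod 11).
  i = 4 (α = 6): (6−9)(6−7)(6−10)(6−4) = (−3)·(−1)·(−4)·2 = −24 ≡ 9, so v_4 = 9^{−1} = 5 (mod 11).
  i = 5 (α = 4): (4−9)(4−7)(4−10)(4−6) = (−5)·(−3)·(−6)·(−2) = 180 ≡ 4, so v_5 = 4^{−1} = 3 (mod 11).
  v = [4, 8, 2, 5, 3].
Step 2: syndromes of r = [8, 9, 6, 10, 1] (all sums mod 11).
  S_0 = Σ v_i r_i = 4·8 + 8·9 + 2·6 + 5·10 + 3·1 = 169 ≡ 4.
  S_1 = Σ v_i α_i r_i = 4·9·8 + 8·7·9 + 2·10·6 + 5·6·10 + 3·4·1 = 1224 ≡ 3.
  α_i^2 mod 11 = [4, 5, 1, 3, 5].
  S_2 = Σ v_i α_i^2 r_i = 4·4·8 + 8·5·9 + 2·1·6 + 5·3·10 + 3·5·1 = 665 ≡ 5.
  S = (4, 3, 5) ≠ 0, so r is not a codeword (an error is present).
Step 3: locate the error. For a single error e at position i, S_ℓ = v_i·e·α_i^ℓ, so α_err = S_1/S_0.
  S_0^{−1} = 4^{−1} = 3 (mod 11), so α_err = 3·3 = 9 ≡ 9 = α_1. Error position i = 1.
  Consistency check: S_2/S_1 = 5·4 = 20 ≡ 9 = α_err ✓ (single-error assumption holds).
Step 4: error magnitude e = S_0/v_1 = S_0·∏_{j≠1}(α_1 − α_j) = 4·3 = 12 ≡ 1 (mod 11).
Step 5: correct position 1: c_1 = r_1 − e = 8 − 1 ≡ 7 (mod 11). Hence c = [7, 9, 6, 10, 1].
  Check: interpolating c through the α_i gives m(x) = 5 + 10·x (degree < 2) with m(α_i) = c_i for every i, so c is indeed a codeword.


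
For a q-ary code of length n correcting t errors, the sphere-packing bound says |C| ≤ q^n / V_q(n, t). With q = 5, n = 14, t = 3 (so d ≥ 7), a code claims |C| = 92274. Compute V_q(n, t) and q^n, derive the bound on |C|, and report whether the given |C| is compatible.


V_q(n, t) = 24809, q^n = 6103515625, Hamming bound = 246020, |C| = 92274 ≤ bound (satisfied).

Step 1: Compute V_q(n, t) = Σ_{j=0}^3 C(n, j) (q−1)^j.
  j = 0: C(14,0)·(4)^0 = 1·1 = 1.
  j = 1: C(14,1)·(4)^1 = 14·4 = 56.
  j = 2: C(14,2)·(4)^2 = 91·16 = 1456.
  j = 3: C(14,3)·(4)^3 = 364·64 = 23296.
  V_q(n, t) = 1 + 56 + 1456 + 23296 = 24809.
Step 2: q^n = 5^14 = 6103515625.
Step 3: Hamming bound ⌊q^n / V_q(n,t)⌋ = ⌊6103515625/24809⌋ = 246020.
Step 4: Compare |C| = 92274 to 246020: satisfied.
The claimed |C| lies below the Hamming bound.


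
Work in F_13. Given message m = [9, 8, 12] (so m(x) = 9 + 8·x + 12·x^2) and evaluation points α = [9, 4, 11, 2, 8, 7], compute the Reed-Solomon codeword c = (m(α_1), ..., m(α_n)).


c = [0, 12, 2, 8, 9, 3]

Message polynomial: m(x) = 9 + 8·x + 12·x^2 (mod 13).
For each evaluation point α_i, compute m(α_i) mod 13:
  α_1 = 9: Horner steps 12 → 12 → 0, so m(9) = 0.
  α_2 = 4: Horner steps 12 → 4 → 12, so m(4) = 12.
  α_3 = 11: Horner steps 12 → 10 → 2, so m(11) = 2.
  α_4 = 2: Horner steps 12 → 6 → 8, so m(2) = 8.
  α_5 = 8: Horner steps 12 → 0 → 9, so m(8) = 9.
  α_6 = 7: Horner steps 12 → 1 → 3, so m(7) = 3.
Codeword c = [0, 12, 2, 8, 9, 3] ∈ F_13^6.


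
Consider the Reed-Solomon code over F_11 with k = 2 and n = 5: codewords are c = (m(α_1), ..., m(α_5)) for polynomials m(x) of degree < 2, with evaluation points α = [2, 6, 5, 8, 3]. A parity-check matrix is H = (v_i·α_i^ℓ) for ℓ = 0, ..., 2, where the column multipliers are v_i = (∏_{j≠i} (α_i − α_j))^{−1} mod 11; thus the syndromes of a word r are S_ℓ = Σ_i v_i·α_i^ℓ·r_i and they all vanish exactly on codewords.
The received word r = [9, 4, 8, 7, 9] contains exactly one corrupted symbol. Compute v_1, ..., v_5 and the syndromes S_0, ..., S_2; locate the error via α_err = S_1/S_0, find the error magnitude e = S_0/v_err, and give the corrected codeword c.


S = (5, 4, 1), error at position 5, error magnitude e = 4, c = [9, 4, 8, 7, 5].

Step 1: column multipliers v_i = (∏_{j≠i}(α_i − α_j))^{−1} mod 11.
  i = 1 (α = 2): (2−6)(2−5)(2−8)(2−3) = (−4)·(−3)·(−6)·(−1) = 72 ≡ 6, so v_1 = 6^{−1} = 2 (mod 11).
  i = 2 (α = 6): (6−2)(6−5)(6−8)(6−3) = 4·1·(−2)·3 = −24 ≡ 9, so v_2 = 9^{−1} = 5 (mod 11).
  i = 3 (α = 5): (5−2)(5−6)(5−8)(5−3) = 3·(−1)·(−3)·2 = 18 ≡ 7, so v_3 = 7^{−1} = 8 (mod 11).
  i = 4 (α = 8): (8−2)(8−6)(8−5)(8−3) = 6·2·3·5 = 180 ≡ 4, so v_4 = 4^{−1} = 3 (mod 11).
  i = 5 (α = 3): (3−2)(3−6)(3−5)(3−8) = 1·(−3)·(−2)·(−5) = −30 ≡ 3, so v_5 = 3^{−1} = 4 (mod 11).
  v = [2, 5, 8, 3, 4].
Step 2: syndromes of r = [9, 4, 8, 7, 9] (all sums mod 11).
  S_0 = Σ v_i r_i = 2·9 + 5·4 + 8·8 + 3·7 + 4·9 = 159 ≡ 5.
  S_1 = Σ v_i α_i r_i = 2·2·9 + 5·6·4 + 8·5·8 + 3·8·7 + 4·3·9 = 752 ≡ 4.
  α_i^2 mod 11 = [4, 3, 3, 9, 9].
  S_2 = Σ v_i α_i^2 r_i = 2·4·9 + 5·3·4 + 8·3·8 + 3·9·7 + 4·9·9 = 837 ≡ 1.
  S = (5, 4, 1) ≠ 0, so r is not a codeword (an error is present).
Step 3: locate the error. For a single error e at position i, S_ℓ = v_i·e·α_i^ℓ, so α_err = S_1/S_0.
  S_0^{−1} = 5^{−1} = 9 (mod 11), so α_err = 4·9 = 36 ≡ 3 = α_5. Error position i = 5.
  Consistency check: S_2/S_1 = 1·3 = 3 ≡ 3 = α_err ✓ (single-error assumption holds).
Step 4: error magnitude e = S_0/v_5 = S_0·∏_{j≠5}(α_5 − α_j) = 5·3 = 15 ≡ 4 (mod 11).
Step 5: correct position 5: c_5 = r_5 − e = 9 − 4 ≡ 5 (mod 11). Hence c = [9, 4, 8, 7, 5].
  Check: interpolating c through the α_i gives m(x) = 6 + 7·x (degree < 2) with m(α_i) = c_i for every i, so c is indeed a codeword.


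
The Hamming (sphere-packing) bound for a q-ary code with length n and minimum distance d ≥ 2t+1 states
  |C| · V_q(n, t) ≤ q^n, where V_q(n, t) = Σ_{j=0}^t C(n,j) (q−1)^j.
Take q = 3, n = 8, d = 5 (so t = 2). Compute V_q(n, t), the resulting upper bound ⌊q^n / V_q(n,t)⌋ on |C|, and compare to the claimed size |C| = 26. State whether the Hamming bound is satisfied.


V_q(n, t) = 129, q^n = 6561, Hamming bound = 50, |C| = 26 ≤ bound (satisfied).

Step 1: Compute V_q(n, t) = Σ_{j=0}^2 C(n, j) (q−1)^j.
  j = 0: C(8,0)·(2)^0 = 1·1 = 1.
  j = 1: C(8,1)·(2)^1 = 8·2 = 16.
  j = 2: C(8,2)·(2)^2 = 28·4 = 112.
  V_q(n, t) = 1 + 16 + 112 = 129.
Step 2: q^n = 3^8 = 6561.
Step 3: Hamming bound ⌊q^n / V_q(n,t)⌋ = ⌊6561/129⌋ = 50.
Step 4: Compare |C| = 26 to 50: satisfied.
The claimed |C| lies below the Hamming bound.


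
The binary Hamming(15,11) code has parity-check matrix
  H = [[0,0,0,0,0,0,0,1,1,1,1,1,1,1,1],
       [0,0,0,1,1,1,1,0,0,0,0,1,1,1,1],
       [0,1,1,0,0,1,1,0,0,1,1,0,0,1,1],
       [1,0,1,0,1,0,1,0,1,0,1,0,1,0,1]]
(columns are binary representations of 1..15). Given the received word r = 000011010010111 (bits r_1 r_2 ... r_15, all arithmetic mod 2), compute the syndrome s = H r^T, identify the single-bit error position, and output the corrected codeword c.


s = (1, 1, 0, 0)^T, error position = 12, corrected codeword c = 000011010011111

Compute s = H r^T mod 2 one row at a time:
  s_1 = 1 + 0 + 0 + 1 + 0 + 1 + 1 + 1 = 5 ≡ 1 (mod 2).
  s_2 = 0 + 1 + 1 + 0 + 0 + 1 + 1 + 1 = 5 ≡ 1 (mod 2).
  s_3 = 0 + 0 + 1 + 0 + 0 + 1 + 1 + 1 = 4 ≡ 0 (mod 2).
  s_4 = 0 + 0 + 1 + 0 + 0 + 1 + 1 + 1 = 4 ≡ 0 (mod 2).
s = (1, 1, 0, 0)^T — this equals column 12 of H (binary 1100), so error is at position 12.
Correct: flip bit 12 of r = 000011010010111 to get c = 000011010011111.


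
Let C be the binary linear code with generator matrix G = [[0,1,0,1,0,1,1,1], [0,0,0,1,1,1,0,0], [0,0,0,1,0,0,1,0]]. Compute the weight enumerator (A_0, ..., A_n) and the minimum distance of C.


Weight distribution: A_0 = 1, A_2 = 1, A_3 = 3, A_4 = 2, A_5 = 1. Minimum distance d = 2.

Enumerate all 2^3 = 8 messages m ∈ F_2^3.
For each, compute codeword c = mG in F_2^8, then tally its weight.
  m = 000 → c = 00000000, weight = 0.
  m = 100 → c = 01010111, weight = 5.
  m = 010 → c = 00011100, weight = 3.
  m = 110 → c = 01001011, weight = 4.
  m = 001 → c = 00010010, weight = 2.
  m = 101 → c = 01000101, weight = 3.
  m = 011 → c = 00001110, weight = 3.
  m = 111 → c = 01011001, weight = 4.
Tally weights:
  weight 0: 1 codewords.
  weight 2: 1 codewords.
  weight 3: 3 codewords.
  weight 4: 2 codewords.
  weight 5: 1 codewords.
Minimum distance d = smallest w > 0 with A_w > 0 = 2.
Sanity: Σ A_w = 8 = 2^3 = 8 ✓.
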